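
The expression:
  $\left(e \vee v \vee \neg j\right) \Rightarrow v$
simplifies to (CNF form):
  $\left(j \vee v\right) \wedge \left(v \vee \neg e\right)$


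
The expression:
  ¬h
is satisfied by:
  {h: False}


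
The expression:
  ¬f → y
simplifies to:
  f ∨ y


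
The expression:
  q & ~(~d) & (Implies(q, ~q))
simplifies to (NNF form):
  False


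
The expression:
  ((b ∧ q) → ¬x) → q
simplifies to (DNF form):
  q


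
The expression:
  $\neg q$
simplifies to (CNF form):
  $\neg q$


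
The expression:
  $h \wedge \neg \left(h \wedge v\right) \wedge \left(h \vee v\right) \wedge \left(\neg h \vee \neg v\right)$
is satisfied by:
  {h: True, v: False}


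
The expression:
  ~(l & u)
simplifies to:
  ~l | ~u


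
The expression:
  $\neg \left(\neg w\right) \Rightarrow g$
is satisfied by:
  {g: True, w: False}
  {w: False, g: False}
  {w: True, g: True}


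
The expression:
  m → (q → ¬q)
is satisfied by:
  {m: False, q: False}
  {q: True, m: False}
  {m: True, q: False}


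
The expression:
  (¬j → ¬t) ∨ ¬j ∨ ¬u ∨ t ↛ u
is always true.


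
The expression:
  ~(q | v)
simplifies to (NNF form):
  ~q & ~v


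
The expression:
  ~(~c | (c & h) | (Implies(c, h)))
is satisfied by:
  {c: True, h: False}


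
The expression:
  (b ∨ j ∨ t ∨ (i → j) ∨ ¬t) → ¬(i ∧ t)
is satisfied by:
  {t: False, i: False}
  {i: True, t: False}
  {t: True, i: False}


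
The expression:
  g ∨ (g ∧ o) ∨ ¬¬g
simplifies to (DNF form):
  g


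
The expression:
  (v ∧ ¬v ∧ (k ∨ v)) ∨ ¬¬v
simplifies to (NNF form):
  v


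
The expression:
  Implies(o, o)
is always true.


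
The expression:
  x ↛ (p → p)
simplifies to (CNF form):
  False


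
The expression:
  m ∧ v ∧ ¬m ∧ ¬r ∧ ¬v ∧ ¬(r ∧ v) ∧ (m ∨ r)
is never true.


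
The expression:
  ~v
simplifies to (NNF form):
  ~v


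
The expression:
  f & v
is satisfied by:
  {f: True, v: True}


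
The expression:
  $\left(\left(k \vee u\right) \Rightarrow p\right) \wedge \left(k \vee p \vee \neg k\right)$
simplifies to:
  $p \vee \left(\neg k \wedge \neg u\right)$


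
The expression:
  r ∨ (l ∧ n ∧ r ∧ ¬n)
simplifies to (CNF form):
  r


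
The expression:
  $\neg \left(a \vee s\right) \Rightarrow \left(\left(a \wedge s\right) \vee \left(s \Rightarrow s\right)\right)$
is always true.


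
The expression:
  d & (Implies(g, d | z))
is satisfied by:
  {d: True}


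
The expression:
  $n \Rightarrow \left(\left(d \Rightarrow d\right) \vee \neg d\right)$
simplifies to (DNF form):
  $\text{True}$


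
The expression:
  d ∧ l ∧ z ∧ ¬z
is never true.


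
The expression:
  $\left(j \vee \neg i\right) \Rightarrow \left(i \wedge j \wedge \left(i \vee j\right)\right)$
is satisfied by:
  {i: True}


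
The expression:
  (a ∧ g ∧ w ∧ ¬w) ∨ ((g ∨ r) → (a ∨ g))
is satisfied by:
  {a: True, g: True, r: False}
  {a: True, g: False, r: False}
  {g: True, a: False, r: False}
  {a: False, g: False, r: False}
  {r: True, a: True, g: True}
  {r: True, a: True, g: False}
  {r: True, g: True, a: False}


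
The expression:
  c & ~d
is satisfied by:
  {c: True, d: False}


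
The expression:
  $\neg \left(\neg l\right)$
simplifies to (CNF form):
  $l$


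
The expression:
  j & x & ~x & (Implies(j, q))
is never true.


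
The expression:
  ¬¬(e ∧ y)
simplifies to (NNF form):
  e ∧ y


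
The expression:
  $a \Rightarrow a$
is always true.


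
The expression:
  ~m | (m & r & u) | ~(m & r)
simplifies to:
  u | ~m | ~r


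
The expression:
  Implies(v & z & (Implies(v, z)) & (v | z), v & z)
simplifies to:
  True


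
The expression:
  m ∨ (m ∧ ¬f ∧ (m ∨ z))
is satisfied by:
  {m: True}


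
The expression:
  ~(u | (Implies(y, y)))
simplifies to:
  False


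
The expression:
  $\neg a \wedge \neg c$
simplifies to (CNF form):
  $\neg a \wedge \neg c$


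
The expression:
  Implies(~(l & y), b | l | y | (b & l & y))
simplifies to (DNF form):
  b | l | y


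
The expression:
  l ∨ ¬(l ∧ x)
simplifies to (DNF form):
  True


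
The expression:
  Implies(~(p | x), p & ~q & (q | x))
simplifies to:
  p | x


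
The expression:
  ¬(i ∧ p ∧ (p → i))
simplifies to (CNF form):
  ¬i ∨ ¬p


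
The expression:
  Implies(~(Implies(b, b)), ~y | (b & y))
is always true.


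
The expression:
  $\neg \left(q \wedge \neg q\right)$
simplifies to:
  $\text{True}$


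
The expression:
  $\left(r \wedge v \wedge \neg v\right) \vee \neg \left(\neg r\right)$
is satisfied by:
  {r: True}


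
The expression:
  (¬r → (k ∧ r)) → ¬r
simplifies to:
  ¬r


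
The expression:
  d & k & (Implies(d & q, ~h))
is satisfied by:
  {d: True, k: True, h: False, q: False}
  {q: True, d: True, k: True, h: False}
  {h: True, d: True, k: True, q: False}


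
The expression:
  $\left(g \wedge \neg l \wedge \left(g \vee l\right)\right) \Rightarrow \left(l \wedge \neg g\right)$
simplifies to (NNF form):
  $l \vee \neg g$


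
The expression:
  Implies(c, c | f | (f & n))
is always true.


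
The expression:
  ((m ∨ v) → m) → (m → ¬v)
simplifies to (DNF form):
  ¬m ∨ ¬v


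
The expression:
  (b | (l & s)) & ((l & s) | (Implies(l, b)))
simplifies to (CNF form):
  (b | l) & (b | s)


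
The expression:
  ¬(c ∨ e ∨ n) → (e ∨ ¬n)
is always true.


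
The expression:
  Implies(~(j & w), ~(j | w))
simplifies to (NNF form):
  (j & w) | (~j & ~w)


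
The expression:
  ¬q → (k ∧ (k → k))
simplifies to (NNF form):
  k ∨ q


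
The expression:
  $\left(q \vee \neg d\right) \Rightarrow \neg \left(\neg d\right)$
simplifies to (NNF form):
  $d$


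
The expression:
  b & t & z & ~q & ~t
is never true.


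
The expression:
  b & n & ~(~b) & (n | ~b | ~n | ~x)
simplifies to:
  b & n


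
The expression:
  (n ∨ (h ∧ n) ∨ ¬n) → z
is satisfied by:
  {z: True}


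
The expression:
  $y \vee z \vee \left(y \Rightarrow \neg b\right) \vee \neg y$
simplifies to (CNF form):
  $\text{True}$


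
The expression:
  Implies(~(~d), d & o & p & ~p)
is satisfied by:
  {d: False}


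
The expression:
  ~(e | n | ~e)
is never true.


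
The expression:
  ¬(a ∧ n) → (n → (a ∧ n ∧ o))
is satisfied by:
  {a: True, n: False}
  {n: False, a: False}
  {n: True, a: True}


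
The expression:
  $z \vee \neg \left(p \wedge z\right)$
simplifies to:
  $\text{True}$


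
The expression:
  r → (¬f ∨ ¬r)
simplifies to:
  ¬f ∨ ¬r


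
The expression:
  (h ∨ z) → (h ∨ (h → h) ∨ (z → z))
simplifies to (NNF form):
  True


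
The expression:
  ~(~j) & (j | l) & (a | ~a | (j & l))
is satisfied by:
  {j: True}


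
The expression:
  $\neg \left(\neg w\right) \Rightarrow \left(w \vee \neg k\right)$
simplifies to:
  $\text{True}$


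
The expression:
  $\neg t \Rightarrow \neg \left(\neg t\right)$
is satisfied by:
  {t: True}


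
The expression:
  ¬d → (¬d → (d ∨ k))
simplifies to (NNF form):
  d ∨ k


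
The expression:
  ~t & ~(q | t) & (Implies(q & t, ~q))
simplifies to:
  ~q & ~t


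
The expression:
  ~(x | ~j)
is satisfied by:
  {j: True, x: False}


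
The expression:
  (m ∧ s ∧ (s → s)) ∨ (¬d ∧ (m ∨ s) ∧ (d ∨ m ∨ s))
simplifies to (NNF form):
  (m ∧ s) ∨ (m ∧ ¬d) ∨ (s ∧ ¬d)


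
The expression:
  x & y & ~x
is never true.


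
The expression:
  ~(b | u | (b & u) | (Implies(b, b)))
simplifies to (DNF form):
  False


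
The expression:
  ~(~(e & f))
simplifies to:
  e & f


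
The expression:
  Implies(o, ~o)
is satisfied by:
  {o: False}


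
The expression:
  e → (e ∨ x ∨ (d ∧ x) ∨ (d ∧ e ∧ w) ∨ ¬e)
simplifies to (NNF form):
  True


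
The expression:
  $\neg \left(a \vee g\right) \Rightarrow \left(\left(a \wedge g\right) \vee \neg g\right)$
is always true.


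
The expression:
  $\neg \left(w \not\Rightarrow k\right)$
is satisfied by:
  {k: True, w: False}
  {w: False, k: False}
  {w: True, k: True}


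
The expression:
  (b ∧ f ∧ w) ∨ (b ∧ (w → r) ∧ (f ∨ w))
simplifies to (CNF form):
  b ∧ (f ∨ r) ∧ (f ∨ w)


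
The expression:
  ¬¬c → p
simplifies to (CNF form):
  p ∨ ¬c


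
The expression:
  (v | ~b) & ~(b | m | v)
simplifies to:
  ~b & ~m & ~v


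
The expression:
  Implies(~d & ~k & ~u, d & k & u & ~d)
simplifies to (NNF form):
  d | k | u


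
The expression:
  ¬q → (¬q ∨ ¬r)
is always true.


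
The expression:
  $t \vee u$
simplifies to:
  $t \vee u$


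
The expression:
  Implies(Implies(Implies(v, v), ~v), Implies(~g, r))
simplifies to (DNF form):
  g | r | v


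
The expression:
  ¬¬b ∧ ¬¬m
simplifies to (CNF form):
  b ∧ m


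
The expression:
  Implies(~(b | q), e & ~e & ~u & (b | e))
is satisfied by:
  {b: True, q: True}
  {b: True, q: False}
  {q: True, b: False}


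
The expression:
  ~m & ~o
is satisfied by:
  {o: False, m: False}


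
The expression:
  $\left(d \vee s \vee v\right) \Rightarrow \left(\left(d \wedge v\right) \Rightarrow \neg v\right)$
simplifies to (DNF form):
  $\neg d \vee \neg v$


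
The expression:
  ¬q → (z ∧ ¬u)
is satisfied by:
  {q: True, z: True, u: False}
  {q: True, z: False, u: False}
  {q: True, u: True, z: True}
  {q: True, u: True, z: False}
  {z: True, u: False, q: False}


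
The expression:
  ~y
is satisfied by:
  {y: False}


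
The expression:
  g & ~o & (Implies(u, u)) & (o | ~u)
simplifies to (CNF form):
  g & ~o & ~u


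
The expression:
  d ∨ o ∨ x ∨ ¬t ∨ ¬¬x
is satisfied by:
  {x: True, d: True, o: True, t: False}
  {x: True, d: True, t: False, o: False}
  {x: True, o: True, t: False, d: False}
  {x: True, t: False, o: False, d: False}
  {d: True, o: True, t: False, x: False}
  {d: True, t: False, o: False, x: False}
  {o: True, d: False, t: False, x: False}
  {d: False, t: False, o: False, x: False}
  {d: True, x: True, t: True, o: True}
  {d: True, x: True, t: True, o: False}
  {x: True, t: True, o: True, d: False}
  {x: True, t: True, d: False, o: False}
  {o: True, t: True, d: True, x: False}
  {t: True, d: True, x: False, o: False}
  {t: True, o: True, x: False, d: False}


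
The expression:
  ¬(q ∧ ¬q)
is always true.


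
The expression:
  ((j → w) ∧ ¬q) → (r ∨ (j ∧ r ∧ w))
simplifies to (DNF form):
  q ∨ r ∨ (j ∧ ¬w)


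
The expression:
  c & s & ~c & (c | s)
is never true.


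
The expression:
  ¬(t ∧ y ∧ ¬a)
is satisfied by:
  {a: True, t: False, y: False}
  {t: False, y: False, a: False}
  {a: True, y: True, t: False}
  {y: True, t: False, a: False}
  {a: True, t: True, y: False}
  {t: True, a: False, y: False}
  {a: True, y: True, t: True}


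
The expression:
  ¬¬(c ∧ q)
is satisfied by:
  {c: True, q: True}


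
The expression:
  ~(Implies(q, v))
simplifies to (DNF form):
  q & ~v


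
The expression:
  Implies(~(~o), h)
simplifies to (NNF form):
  h | ~o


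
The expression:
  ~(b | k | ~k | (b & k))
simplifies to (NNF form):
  False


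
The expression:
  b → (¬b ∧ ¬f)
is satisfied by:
  {b: False}


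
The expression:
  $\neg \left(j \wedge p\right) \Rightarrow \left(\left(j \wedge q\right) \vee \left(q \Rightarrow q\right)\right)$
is always true.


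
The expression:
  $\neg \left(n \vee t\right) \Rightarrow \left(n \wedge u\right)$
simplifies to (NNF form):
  $n \vee t$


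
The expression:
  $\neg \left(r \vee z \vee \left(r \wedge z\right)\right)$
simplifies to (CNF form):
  $\neg r \wedge \neg z$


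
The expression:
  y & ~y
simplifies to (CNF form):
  False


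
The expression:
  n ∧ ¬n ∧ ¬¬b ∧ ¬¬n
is never true.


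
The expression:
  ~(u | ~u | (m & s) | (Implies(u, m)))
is never true.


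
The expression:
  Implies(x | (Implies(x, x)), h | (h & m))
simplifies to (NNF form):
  h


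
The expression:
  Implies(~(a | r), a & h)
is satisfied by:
  {r: True, a: True}
  {r: True, a: False}
  {a: True, r: False}


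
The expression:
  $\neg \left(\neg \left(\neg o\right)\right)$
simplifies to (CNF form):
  $\neg o$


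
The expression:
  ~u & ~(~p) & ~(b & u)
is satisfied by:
  {p: True, u: False}


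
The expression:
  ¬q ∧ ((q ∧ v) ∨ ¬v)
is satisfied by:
  {q: False, v: False}


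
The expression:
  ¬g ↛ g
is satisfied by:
  {g: False}


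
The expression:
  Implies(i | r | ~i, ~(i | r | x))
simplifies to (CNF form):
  ~i & ~r & ~x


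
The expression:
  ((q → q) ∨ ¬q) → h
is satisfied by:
  {h: True}


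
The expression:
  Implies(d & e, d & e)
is always true.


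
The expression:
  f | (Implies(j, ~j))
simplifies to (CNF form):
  f | ~j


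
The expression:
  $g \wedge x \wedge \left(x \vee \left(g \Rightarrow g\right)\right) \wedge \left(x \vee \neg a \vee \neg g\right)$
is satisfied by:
  {x: True, g: True}


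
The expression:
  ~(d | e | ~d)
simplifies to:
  False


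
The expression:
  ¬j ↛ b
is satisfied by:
  {j: False, b: False}


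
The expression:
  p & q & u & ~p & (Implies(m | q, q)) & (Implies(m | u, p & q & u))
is never true.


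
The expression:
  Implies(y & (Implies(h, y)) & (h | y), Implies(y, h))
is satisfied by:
  {h: True, y: False}
  {y: False, h: False}
  {y: True, h: True}


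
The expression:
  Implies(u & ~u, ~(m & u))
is always true.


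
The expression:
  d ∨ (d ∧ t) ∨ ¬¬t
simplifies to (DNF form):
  d ∨ t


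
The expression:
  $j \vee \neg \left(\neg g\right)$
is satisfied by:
  {g: True, j: True}
  {g: True, j: False}
  {j: True, g: False}


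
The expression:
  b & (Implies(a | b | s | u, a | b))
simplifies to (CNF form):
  b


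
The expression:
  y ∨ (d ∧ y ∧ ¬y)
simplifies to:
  y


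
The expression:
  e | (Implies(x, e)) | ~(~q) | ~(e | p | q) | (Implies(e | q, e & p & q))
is always true.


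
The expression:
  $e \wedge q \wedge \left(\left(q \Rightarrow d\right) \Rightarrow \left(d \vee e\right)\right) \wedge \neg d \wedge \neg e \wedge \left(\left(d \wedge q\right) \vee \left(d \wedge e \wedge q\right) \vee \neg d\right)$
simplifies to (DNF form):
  $\text{False}$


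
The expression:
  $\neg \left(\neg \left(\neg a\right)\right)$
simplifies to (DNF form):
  $\neg a$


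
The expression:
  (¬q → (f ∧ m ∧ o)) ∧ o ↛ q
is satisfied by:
  {m: True, f: True, o: True, q: False}


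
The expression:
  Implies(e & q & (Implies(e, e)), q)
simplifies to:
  True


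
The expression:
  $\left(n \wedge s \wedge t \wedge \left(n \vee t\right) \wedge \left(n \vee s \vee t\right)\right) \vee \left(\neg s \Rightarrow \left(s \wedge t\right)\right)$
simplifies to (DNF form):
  $s$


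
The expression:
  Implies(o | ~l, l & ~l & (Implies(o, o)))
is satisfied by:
  {l: True, o: False}


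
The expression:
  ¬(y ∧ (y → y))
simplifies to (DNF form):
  ¬y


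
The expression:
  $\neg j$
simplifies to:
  $\neg j$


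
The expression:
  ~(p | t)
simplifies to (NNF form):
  ~p & ~t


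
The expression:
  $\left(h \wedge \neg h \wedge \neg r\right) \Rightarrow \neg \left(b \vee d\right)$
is always true.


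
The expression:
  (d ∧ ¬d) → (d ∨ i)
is always true.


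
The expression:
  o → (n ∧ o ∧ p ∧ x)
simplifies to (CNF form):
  (n ∨ ¬o) ∧ (p ∨ ¬o) ∧ (x ∨ ¬o)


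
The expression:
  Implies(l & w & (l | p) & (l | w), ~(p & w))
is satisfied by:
  {l: False, p: False, w: False}
  {w: True, l: False, p: False}
  {p: True, l: False, w: False}
  {w: True, p: True, l: False}
  {l: True, w: False, p: False}
  {w: True, l: True, p: False}
  {p: True, l: True, w: False}


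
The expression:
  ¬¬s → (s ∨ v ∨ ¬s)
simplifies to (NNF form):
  True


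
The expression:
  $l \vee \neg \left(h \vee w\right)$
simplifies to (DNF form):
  $l \vee \left(\neg h \wedge \neg w\right)$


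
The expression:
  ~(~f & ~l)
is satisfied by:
  {l: True, f: True}
  {l: True, f: False}
  {f: True, l: False}


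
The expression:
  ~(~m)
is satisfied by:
  {m: True}


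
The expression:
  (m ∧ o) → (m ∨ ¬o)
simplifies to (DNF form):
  True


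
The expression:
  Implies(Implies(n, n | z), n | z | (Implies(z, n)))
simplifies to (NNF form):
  True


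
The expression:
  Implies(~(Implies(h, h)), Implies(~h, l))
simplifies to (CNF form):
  True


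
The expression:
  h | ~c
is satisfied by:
  {h: True, c: False}
  {c: False, h: False}
  {c: True, h: True}


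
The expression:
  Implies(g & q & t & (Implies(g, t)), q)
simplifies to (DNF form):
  True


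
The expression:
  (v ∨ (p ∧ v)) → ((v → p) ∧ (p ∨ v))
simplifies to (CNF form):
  p ∨ ¬v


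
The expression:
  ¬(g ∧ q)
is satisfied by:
  {g: False, q: False}
  {q: True, g: False}
  {g: True, q: False}


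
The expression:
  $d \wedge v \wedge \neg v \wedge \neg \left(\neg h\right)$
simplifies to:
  $\text{False}$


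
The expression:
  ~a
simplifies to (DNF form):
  ~a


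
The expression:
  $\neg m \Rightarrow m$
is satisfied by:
  {m: True}


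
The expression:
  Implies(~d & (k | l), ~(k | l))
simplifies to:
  d | (~k & ~l)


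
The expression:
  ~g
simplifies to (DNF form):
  ~g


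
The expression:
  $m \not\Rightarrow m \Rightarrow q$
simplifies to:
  $\text{True}$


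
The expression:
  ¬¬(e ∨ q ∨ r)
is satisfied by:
  {r: True, q: True, e: True}
  {r: True, q: True, e: False}
  {r: True, e: True, q: False}
  {r: True, e: False, q: False}
  {q: True, e: True, r: False}
  {q: True, e: False, r: False}
  {e: True, q: False, r: False}


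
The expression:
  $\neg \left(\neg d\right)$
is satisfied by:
  {d: True}


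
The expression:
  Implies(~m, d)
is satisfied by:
  {d: True, m: True}
  {d: True, m: False}
  {m: True, d: False}


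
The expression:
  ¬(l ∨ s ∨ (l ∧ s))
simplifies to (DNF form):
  ¬l ∧ ¬s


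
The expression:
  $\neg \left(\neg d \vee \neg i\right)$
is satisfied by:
  {i: True, d: True}


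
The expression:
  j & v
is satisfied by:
  {j: True, v: True}


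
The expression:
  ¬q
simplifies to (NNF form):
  ¬q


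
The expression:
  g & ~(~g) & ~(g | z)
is never true.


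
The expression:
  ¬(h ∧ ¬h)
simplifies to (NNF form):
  True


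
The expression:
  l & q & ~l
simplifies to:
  False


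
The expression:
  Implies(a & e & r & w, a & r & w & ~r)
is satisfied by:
  {w: False, e: False, a: False, r: False}
  {r: True, w: False, e: False, a: False}
  {a: True, w: False, e: False, r: False}
  {r: True, a: True, w: False, e: False}
  {e: True, r: False, w: False, a: False}
  {r: True, e: True, w: False, a: False}
  {a: True, e: True, r: False, w: False}
  {r: True, a: True, e: True, w: False}
  {w: True, a: False, e: False, r: False}
  {r: True, w: True, a: False, e: False}
  {a: True, w: True, r: False, e: False}
  {r: True, a: True, w: True, e: False}
  {e: True, w: True, a: False, r: False}
  {r: True, e: True, w: True, a: False}
  {a: True, e: True, w: True, r: False}


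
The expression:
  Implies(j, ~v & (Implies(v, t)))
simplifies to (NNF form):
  ~j | ~v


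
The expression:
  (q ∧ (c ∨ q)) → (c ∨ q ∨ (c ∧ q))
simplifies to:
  True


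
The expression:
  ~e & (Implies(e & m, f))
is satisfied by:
  {e: False}


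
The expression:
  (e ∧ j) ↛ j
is never true.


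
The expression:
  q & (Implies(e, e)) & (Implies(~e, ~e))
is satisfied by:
  {q: True}


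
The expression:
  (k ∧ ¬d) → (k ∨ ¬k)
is always true.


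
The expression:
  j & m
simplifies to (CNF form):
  j & m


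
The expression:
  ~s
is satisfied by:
  {s: False}


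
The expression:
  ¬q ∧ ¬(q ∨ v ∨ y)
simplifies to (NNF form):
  ¬q ∧ ¬v ∧ ¬y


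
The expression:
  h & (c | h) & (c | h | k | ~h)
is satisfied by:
  {h: True}


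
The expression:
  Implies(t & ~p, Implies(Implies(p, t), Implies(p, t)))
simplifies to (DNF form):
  True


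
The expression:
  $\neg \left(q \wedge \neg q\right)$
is always true.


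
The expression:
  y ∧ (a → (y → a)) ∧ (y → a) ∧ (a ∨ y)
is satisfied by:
  {a: True, y: True}


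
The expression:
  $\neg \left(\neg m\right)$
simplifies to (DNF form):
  $m$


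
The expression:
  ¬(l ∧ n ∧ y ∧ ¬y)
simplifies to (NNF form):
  True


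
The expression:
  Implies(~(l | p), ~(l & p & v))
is always true.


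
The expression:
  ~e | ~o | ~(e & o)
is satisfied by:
  {e: False, o: False}
  {o: True, e: False}
  {e: True, o: False}


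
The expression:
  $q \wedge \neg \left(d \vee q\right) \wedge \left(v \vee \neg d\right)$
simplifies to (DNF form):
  $\text{False}$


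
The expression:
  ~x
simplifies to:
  ~x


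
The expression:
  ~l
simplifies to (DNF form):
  ~l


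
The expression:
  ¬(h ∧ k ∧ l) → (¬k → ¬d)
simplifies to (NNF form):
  k ∨ ¬d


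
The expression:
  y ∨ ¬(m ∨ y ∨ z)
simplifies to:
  y ∨ (¬m ∧ ¬z)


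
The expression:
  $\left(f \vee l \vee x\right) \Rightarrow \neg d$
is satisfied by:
  {x: False, l: False, d: False, f: False}
  {f: True, x: False, l: False, d: False}
  {l: True, f: False, x: False, d: False}
  {f: True, l: True, x: False, d: False}
  {x: True, f: False, l: False, d: False}
  {f: True, x: True, l: False, d: False}
  {l: True, x: True, f: False, d: False}
  {f: True, l: True, x: True, d: False}
  {d: True, f: False, x: False, l: False}


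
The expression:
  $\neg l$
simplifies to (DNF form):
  $\neg l$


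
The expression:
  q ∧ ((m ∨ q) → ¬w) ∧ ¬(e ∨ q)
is never true.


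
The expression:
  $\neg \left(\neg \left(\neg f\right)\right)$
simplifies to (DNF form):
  $\neg f$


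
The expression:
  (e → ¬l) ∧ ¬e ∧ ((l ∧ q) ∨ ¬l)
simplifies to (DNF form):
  (q ∧ ¬e) ∨ (¬e ∧ ¬l)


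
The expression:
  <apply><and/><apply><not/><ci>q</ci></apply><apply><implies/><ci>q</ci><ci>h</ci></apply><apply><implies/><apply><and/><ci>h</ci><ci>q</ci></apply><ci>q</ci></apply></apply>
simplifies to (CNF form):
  <apply><not/><ci>q</ci></apply>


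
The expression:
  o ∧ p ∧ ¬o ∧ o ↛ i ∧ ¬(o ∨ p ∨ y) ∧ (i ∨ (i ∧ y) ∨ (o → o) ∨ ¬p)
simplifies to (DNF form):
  False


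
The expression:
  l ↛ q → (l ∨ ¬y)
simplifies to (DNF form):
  True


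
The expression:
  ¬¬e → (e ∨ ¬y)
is always true.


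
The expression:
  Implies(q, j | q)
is always true.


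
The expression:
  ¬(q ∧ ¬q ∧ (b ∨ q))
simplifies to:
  True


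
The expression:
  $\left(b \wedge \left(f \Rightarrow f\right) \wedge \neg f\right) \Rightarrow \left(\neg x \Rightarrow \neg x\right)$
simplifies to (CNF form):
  $\text{True}$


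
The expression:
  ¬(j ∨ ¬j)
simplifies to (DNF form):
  False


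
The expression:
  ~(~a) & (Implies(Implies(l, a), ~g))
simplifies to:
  a & ~g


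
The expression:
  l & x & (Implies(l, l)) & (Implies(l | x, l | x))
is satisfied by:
  {x: True, l: True}


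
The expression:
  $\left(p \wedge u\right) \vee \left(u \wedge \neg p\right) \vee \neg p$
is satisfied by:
  {u: True, p: False}
  {p: False, u: False}
  {p: True, u: True}


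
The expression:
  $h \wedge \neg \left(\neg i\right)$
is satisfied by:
  {h: True, i: True}


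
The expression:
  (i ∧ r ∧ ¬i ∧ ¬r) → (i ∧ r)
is always true.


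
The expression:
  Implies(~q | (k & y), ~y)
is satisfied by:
  {q: True, y: False, k: False}
  {q: False, y: False, k: False}
  {k: True, q: True, y: False}
  {k: True, q: False, y: False}
  {y: True, q: True, k: False}


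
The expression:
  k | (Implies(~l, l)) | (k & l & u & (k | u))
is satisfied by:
  {k: True, l: True}
  {k: True, l: False}
  {l: True, k: False}


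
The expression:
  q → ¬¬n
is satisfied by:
  {n: True, q: False}
  {q: False, n: False}
  {q: True, n: True}


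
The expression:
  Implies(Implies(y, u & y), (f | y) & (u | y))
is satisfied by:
  {y: True, u: True, f: True}
  {y: True, u: True, f: False}
  {y: True, f: True, u: False}
  {y: True, f: False, u: False}
  {u: True, f: True, y: False}


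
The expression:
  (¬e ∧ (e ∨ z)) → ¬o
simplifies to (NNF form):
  e ∨ ¬o ∨ ¬z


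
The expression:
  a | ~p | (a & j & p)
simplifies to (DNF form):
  a | ~p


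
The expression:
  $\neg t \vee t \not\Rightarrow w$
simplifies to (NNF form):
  $\neg t \vee \neg w$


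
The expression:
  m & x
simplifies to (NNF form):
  m & x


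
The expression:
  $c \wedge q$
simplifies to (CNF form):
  $c \wedge q$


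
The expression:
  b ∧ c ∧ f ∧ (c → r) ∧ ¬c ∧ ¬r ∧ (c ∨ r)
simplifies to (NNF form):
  False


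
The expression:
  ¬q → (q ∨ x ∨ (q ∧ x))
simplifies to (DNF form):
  q ∨ x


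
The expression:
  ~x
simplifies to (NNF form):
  ~x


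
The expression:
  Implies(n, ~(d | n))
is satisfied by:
  {n: False}


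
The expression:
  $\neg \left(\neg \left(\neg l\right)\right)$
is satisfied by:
  {l: False}


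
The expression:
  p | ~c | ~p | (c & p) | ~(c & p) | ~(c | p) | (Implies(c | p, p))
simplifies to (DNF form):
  True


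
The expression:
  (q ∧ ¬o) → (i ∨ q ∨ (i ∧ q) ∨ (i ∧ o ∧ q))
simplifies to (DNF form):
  True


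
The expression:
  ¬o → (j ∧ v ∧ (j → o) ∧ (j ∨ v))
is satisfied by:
  {o: True}


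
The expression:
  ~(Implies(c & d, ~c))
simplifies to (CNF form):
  c & d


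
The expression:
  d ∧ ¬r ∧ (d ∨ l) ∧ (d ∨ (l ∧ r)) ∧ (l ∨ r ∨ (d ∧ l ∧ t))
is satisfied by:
  {d: True, l: True, r: False}


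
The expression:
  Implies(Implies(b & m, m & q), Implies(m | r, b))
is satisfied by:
  {b: True, r: False, m: False}
  {b: True, m: True, r: False}
  {b: True, r: True, m: False}
  {b: True, m: True, r: True}
  {m: False, r: False, b: False}


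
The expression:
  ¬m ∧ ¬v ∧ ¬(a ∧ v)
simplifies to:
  ¬m ∧ ¬v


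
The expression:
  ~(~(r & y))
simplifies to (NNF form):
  r & y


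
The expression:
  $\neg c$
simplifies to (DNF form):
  $\neg c$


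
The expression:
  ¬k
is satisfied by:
  {k: False}


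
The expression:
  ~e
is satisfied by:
  {e: False}


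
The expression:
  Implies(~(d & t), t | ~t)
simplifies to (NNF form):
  True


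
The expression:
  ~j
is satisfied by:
  {j: False}


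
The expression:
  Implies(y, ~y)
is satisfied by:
  {y: False}


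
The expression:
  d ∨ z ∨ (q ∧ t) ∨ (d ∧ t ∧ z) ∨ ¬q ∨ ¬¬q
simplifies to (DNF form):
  True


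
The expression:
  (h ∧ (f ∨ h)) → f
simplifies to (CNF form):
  f ∨ ¬h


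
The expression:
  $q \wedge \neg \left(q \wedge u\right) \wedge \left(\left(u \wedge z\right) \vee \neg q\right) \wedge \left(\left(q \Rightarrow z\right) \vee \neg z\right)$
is never true.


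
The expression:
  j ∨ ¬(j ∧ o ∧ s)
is always true.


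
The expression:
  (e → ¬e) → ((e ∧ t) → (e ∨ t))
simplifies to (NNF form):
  True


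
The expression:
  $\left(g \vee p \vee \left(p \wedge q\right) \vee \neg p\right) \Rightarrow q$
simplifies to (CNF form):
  $q$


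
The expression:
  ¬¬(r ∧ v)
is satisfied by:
  {r: True, v: True}


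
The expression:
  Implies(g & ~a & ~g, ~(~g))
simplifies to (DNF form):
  True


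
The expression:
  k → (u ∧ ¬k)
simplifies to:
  ¬k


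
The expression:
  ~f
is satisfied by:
  {f: False}


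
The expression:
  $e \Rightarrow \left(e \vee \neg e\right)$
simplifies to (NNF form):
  $\text{True}$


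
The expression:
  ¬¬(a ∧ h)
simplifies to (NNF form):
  a ∧ h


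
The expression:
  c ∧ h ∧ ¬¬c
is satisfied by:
  {h: True, c: True}


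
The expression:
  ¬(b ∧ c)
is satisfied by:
  {c: False, b: False}
  {b: True, c: False}
  {c: True, b: False}


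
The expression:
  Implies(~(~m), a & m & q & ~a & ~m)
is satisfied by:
  {m: False}


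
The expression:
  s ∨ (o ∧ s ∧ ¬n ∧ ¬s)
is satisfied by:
  {s: True}


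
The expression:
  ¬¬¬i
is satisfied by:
  {i: False}


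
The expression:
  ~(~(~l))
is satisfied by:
  {l: False}


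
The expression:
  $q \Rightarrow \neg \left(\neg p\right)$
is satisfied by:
  {p: True, q: False}
  {q: False, p: False}
  {q: True, p: True}


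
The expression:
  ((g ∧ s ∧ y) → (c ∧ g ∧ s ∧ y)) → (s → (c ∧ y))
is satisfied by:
  {y: True, c: True, g: True, s: False}
  {y: True, c: True, g: False, s: False}
  {y: True, g: True, c: False, s: False}
  {y: True, g: False, c: False, s: False}
  {c: True, g: True, y: False, s: False}
  {c: True, y: False, g: False, s: False}
  {c: False, g: True, y: False, s: False}
  {c: False, y: False, g: False, s: False}
  {y: True, s: True, c: True, g: True}
  {y: True, s: True, c: True, g: False}
  {y: True, s: True, g: True, c: False}


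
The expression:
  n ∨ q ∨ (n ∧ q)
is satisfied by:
  {n: True, q: True}
  {n: True, q: False}
  {q: True, n: False}


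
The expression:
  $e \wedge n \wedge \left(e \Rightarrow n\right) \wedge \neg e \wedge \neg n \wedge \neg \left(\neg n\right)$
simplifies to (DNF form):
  $\text{False}$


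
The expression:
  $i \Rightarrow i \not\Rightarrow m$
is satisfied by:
  {m: False, i: False}
  {i: True, m: False}
  {m: True, i: False}


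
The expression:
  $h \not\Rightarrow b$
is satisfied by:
  {h: True, b: False}


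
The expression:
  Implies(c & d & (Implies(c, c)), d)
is always true.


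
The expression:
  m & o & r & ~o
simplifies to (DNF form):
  False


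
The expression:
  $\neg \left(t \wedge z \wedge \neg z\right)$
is always true.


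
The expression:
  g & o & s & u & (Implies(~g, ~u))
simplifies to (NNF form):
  g & o & s & u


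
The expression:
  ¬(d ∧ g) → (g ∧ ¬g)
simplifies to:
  d ∧ g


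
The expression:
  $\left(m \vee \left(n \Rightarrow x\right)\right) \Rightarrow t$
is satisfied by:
  {t: True, n: True, x: False, m: False}
  {t: True, n: False, x: False, m: False}
  {t: True, m: True, n: True, x: False}
  {t: True, m: True, n: False, x: False}
  {t: True, x: True, n: True, m: False}
  {t: True, x: True, n: False, m: False}
  {t: True, x: True, m: True, n: True}
  {t: True, x: True, m: True, n: False}
  {n: True, t: False, x: False, m: False}


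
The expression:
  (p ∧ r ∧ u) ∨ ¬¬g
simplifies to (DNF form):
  g ∨ (p ∧ r ∧ u)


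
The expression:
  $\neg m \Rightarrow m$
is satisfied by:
  {m: True}


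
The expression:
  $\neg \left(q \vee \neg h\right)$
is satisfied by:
  {h: True, q: False}


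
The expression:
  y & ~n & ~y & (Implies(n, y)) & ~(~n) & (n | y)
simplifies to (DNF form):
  False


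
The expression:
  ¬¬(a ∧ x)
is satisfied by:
  {a: True, x: True}


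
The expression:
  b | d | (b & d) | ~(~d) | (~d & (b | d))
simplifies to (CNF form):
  b | d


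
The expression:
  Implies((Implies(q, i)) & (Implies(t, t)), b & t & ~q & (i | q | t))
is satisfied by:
  {b: True, q: True, t: True, i: False}
  {b: True, q: True, i: False, t: False}
  {q: True, t: True, i: False, b: False}
  {q: True, i: False, t: False, b: False}
  {b: True, t: True, i: False, q: False}
  {b: True, t: True, i: True, q: False}


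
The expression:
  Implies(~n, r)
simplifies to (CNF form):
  n | r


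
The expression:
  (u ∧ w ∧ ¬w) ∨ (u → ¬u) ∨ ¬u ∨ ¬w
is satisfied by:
  {w: False, u: False}
  {u: True, w: False}
  {w: True, u: False}


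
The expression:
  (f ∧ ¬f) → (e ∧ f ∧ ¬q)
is always true.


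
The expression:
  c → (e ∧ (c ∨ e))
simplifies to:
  e ∨ ¬c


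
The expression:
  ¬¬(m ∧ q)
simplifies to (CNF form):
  m ∧ q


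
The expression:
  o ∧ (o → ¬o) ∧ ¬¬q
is never true.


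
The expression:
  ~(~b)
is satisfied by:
  {b: True}


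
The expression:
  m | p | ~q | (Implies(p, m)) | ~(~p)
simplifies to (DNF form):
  True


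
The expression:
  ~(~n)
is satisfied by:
  {n: True}


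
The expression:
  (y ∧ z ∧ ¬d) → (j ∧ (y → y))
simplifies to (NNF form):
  d ∨ j ∨ ¬y ∨ ¬z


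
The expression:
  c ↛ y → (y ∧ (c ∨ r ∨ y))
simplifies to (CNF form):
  y ∨ ¬c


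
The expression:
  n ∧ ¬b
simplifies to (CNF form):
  n ∧ ¬b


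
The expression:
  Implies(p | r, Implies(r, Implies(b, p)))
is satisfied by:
  {p: True, b: False, r: False}
  {p: False, b: False, r: False}
  {r: True, p: True, b: False}
  {r: True, p: False, b: False}
  {b: True, p: True, r: False}
  {b: True, p: False, r: False}
  {b: True, r: True, p: True}


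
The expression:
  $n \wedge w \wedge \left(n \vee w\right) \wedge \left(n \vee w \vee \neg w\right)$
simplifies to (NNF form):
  $n \wedge w$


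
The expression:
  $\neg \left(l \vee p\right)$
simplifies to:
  $\neg l \wedge \neg p$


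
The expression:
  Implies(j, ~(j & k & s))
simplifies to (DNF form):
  ~j | ~k | ~s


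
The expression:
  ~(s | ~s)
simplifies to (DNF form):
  False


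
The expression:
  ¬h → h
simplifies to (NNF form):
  h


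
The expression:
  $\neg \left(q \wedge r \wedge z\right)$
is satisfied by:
  {q: False, z: False, r: False}
  {r: True, q: False, z: False}
  {z: True, q: False, r: False}
  {r: True, z: True, q: False}
  {q: True, r: False, z: False}
  {r: True, q: True, z: False}
  {z: True, q: True, r: False}


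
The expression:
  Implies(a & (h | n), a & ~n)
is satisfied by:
  {n: False, a: False}
  {a: True, n: False}
  {n: True, a: False}


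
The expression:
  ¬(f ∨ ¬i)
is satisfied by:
  {i: True, f: False}


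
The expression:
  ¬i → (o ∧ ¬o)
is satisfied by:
  {i: True}


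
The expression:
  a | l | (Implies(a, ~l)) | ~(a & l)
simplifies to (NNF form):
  True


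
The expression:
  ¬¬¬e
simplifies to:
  ¬e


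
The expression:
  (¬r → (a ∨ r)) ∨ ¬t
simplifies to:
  a ∨ r ∨ ¬t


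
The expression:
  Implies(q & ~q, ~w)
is always true.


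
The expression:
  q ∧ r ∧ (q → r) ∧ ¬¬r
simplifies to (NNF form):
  q ∧ r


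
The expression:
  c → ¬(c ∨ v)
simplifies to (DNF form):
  ¬c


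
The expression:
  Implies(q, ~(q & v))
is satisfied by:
  {v: False, q: False}
  {q: True, v: False}
  {v: True, q: False}


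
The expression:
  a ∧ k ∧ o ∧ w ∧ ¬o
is never true.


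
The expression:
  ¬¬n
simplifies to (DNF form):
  n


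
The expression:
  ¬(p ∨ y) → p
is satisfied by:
  {y: True, p: True}
  {y: True, p: False}
  {p: True, y: False}


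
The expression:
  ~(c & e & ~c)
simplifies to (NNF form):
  True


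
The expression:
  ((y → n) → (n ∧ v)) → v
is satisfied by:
  {n: True, v: True, y: False}
  {n: True, v: False, y: False}
  {v: True, n: False, y: False}
  {n: False, v: False, y: False}
  {n: True, y: True, v: True}
  {n: True, y: True, v: False}
  {y: True, v: True, n: False}


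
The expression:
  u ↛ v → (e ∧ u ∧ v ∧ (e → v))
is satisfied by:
  {v: True, u: False}
  {u: False, v: False}
  {u: True, v: True}


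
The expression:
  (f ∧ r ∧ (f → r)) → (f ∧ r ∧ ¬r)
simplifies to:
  ¬f ∨ ¬r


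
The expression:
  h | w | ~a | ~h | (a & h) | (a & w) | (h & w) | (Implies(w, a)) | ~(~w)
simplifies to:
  True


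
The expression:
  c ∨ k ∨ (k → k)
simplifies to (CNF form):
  True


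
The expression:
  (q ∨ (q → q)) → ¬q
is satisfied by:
  {q: False}


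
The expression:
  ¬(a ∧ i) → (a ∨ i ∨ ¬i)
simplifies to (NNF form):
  True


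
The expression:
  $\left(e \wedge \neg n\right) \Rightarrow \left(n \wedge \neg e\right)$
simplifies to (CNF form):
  $n \vee \neg e$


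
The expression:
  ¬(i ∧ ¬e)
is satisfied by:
  {e: True, i: False}
  {i: False, e: False}
  {i: True, e: True}


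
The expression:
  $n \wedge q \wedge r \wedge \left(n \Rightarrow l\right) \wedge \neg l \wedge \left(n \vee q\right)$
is never true.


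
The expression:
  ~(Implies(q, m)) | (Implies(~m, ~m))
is always true.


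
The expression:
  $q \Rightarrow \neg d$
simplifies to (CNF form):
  $\neg d \vee \neg q$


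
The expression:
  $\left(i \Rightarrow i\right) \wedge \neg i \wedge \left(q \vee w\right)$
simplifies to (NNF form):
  $\neg i \wedge \left(q \vee w\right)$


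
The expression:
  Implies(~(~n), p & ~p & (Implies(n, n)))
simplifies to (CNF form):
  ~n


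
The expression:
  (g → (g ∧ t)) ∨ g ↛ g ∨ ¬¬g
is always true.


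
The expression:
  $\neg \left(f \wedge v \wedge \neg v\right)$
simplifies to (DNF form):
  $\text{True}$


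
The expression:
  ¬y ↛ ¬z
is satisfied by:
  {z: True, y: False}


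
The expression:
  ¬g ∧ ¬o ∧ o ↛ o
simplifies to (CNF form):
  False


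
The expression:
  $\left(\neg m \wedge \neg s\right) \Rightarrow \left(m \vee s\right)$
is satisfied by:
  {m: True, s: True}
  {m: True, s: False}
  {s: True, m: False}


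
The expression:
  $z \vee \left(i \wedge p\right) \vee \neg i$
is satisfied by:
  {z: True, p: True, i: False}
  {z: True, p: False, i: False}
  {p: True, z: False, i: False}
  {z: False, p: False, i: False}
  {i: True, z: True, p: True}
  {i: True, z: True, p: False}
  {i: True, p: True, z: False}


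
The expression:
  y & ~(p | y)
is never true.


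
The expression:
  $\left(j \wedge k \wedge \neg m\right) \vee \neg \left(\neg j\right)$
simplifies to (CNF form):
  $j$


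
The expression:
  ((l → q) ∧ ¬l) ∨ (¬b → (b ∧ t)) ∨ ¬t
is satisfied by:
  {b: True, l: False, t: False}
  {l: False, t: False, b: False}
  {b: True, t: True, l: False}
  {t: True, l: False, b: False}
  {b: True, l: True, t: False}
  {l: True, b: False, t: False}
  {b: True, t: True, l: True}


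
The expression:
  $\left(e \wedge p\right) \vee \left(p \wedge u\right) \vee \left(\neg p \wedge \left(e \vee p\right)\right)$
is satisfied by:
  {e: True, p: True, u: True}
  {e: True, p: True, u: False}
  {e: True, u: True, p: False}
  {e: True, u: False, p: False}
  {p: True, u: True, e: False}
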